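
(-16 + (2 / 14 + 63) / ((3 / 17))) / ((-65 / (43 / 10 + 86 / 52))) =-925962/29575 = -31.31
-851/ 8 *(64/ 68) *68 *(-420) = 2859360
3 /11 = 0.27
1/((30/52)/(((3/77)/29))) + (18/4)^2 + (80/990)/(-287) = 333744421/16479540 = 20.25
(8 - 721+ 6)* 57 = -40299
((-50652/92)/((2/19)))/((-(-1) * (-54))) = 8911/92 = 96.86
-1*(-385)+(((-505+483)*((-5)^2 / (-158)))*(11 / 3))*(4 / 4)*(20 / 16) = 380105/948 = 400.95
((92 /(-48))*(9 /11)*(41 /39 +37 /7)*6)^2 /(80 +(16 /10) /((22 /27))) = 774412875/17853836 = 43.38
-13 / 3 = -4.33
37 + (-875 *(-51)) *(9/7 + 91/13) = 369787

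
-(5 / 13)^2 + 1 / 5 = 44/845 = 0.05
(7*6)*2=84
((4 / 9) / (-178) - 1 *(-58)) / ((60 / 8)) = 92912/12015 = 7.73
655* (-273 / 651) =-8515/31 = -274.68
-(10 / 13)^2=-100/169 = -0.59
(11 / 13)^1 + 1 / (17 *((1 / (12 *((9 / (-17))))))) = 1775/3757 = 0.47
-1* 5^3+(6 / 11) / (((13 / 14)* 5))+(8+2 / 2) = -82856/715 = -115.88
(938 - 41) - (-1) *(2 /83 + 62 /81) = 6035839/6723 = 897.79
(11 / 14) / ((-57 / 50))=-275/399 = -0.69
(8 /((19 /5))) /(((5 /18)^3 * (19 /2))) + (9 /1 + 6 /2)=201612/9025 = 22.34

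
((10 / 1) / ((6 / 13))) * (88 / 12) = 1430/9 = 158.89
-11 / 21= -0.52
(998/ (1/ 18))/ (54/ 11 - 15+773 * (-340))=-197604/2891131 = -0.07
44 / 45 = 0.98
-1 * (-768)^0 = -1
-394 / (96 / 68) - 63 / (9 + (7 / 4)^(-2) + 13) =-1850425/6564 = -281.91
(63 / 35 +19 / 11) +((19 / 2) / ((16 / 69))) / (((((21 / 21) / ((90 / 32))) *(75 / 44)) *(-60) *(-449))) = 223149991/63219200 = 3.53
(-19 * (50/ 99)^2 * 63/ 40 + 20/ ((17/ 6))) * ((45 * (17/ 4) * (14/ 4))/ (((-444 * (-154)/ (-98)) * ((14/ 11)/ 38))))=14141225/859584 = 16.45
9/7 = 1.29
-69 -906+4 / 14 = -6823/7 = -974.71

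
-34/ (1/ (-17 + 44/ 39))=21046/39 = 539.64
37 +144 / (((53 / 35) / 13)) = 67481/53 = 1273.23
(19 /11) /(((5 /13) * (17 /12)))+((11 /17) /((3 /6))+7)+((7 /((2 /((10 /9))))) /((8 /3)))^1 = 289981/22440 = 12.92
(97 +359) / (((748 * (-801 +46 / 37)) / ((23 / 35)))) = -97014/193673095 = 0.00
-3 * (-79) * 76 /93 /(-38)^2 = 79/589 = 0.13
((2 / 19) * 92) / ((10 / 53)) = 4876/95 = 51.33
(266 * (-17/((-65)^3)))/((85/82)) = 21812/1373125 = 0.02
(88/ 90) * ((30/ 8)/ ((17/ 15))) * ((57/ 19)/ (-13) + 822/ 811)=453915/179231 = 2.53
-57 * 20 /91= -12.53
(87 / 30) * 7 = 20.30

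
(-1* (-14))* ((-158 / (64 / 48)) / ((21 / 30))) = -2370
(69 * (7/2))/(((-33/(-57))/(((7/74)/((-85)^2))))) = 64239/11762300 = 0.01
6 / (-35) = -6/35 = -0.17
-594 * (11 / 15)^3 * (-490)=2869636/25 = 114785.44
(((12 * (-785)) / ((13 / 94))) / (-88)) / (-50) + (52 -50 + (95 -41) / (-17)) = -404929/24310 = -16.66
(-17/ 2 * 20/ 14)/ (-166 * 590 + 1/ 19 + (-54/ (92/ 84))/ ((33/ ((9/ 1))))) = 81719/659206751 = 0.00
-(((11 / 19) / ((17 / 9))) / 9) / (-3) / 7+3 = 20360/6783 = 3.00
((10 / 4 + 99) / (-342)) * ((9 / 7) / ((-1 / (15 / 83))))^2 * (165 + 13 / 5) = -2.69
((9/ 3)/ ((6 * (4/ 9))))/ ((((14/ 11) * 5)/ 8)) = 99/70 = 1.41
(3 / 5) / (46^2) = 3/10580 = 0.00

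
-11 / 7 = -1.57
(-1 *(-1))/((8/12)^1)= 3/2 = 1.50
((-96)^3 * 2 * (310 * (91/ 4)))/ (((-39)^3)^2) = -35553280/10024911 = -3.55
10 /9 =1.11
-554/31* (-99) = 54846/31 = 1769.23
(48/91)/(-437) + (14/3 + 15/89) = 51326381/10617789 = 4.83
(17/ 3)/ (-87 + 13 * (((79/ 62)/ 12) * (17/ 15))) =-63240/953461 = -0.07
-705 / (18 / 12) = -470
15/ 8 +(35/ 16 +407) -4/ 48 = 19727/48 = 410.98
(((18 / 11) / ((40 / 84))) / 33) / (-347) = -63/209935 = 0.00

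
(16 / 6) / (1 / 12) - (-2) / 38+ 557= 11192/19 = 589.05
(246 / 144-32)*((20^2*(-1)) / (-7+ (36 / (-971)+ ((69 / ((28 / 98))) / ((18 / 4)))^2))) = 52943775/12553897 = 4.22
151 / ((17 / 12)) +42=2526/17 = 148.59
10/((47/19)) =190/47 = 4.04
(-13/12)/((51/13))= -169/612 = -0.28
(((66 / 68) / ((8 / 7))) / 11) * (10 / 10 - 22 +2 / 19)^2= 3309789/98192 = 33.71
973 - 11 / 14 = 13611/14 = 972.21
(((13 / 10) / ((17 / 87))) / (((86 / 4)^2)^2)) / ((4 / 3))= 6786/290598085 = 0.00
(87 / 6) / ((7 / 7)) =14.50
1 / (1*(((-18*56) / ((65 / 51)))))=-65/51408 = 0.00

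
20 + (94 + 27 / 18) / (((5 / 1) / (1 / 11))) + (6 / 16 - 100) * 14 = -302063/220 = -1373.01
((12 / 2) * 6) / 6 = 6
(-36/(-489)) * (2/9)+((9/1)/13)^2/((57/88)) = 1187552/1570179 = 0.76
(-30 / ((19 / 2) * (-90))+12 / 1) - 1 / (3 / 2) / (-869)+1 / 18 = 3593543/297198 = 12.09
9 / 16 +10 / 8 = 29/16 = 1.81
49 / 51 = 0.96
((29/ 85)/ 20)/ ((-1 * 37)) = -29/62900 = 0.00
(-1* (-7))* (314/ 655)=2198/655 = 3.36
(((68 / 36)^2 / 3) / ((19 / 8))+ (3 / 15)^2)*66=1373174/38475 = 35.69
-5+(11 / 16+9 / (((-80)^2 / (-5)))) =-5529/1280 = -4.32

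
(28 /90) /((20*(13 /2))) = 7/2925 = 0.00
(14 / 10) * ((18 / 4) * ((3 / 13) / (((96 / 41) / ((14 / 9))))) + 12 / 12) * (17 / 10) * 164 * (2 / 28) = 489991/10400 = 47.11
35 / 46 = 0.76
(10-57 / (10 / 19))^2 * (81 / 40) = 78269409/4000 = 19567.35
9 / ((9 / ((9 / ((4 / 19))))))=171/4 = 42.75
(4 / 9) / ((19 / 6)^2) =16/361 = 0.04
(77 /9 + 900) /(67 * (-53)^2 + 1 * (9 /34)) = 278018/57590199 = 0.00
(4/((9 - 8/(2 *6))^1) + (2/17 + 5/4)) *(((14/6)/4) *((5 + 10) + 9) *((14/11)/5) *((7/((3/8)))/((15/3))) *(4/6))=1915312/116875 = 16.39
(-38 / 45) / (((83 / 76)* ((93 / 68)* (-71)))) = 196384/24662205 = 0.01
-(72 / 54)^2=-16/9 = -1.78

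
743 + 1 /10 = 7431/10 = 743.10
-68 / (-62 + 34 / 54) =1836/1657 = 1.11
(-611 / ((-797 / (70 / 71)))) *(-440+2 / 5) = -18801692/56587 = -332.26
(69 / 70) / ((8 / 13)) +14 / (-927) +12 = 7053119/519120 = 13.59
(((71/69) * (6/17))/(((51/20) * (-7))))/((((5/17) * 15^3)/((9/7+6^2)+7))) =-35216/38796975 = 0.00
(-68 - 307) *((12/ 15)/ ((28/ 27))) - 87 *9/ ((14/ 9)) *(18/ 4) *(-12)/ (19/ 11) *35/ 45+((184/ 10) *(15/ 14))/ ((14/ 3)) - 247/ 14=22226363/1862 = 11936.82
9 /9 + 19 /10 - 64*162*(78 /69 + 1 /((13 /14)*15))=-37260833/2990 = -12461.82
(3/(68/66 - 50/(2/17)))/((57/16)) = -528/265829 = 0.00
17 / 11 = 1.55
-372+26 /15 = -370.27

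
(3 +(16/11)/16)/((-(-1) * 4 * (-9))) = -17/198 = -0.09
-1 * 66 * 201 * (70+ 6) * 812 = -818671392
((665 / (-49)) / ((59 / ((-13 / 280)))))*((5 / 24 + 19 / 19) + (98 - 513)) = -2452957/555072 = -4.42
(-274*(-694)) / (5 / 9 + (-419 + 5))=-1711404/3721 = -459.93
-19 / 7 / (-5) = 19/35 = 0.54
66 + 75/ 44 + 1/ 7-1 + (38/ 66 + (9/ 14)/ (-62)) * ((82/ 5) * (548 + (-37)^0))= 49242693/9548 = 5157.38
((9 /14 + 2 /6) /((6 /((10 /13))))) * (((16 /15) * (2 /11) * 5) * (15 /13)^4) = 6150000/28589561 = 0.22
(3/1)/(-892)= -3/892 = 0.00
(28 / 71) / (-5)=-28/355 = -0.08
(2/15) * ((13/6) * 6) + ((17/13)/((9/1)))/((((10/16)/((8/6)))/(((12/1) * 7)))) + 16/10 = 29.37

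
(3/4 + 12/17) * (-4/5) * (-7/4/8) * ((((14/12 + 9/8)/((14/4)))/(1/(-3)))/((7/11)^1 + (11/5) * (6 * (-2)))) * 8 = 59895/385424 = 0.16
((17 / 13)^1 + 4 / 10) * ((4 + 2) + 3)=999/65 = 15.37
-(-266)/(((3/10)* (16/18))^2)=29925/8 = 3740.62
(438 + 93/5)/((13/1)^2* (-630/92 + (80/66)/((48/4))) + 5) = -10396782/25848775 = -0.40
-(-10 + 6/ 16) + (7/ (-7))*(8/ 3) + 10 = 407/24 = 16.96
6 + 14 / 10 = 37/5 = 7.40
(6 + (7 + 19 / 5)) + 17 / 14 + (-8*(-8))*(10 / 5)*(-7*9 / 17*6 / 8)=-401923/1190 = -337.75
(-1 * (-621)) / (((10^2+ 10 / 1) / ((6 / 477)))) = 207/2915 = 0.07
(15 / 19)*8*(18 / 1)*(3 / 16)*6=2430/19 = 127.89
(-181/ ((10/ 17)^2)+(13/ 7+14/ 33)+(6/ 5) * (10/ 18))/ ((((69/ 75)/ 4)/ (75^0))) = -4005093/1771 = -2261.49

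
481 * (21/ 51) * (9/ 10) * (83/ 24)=838383/1360 = 616.46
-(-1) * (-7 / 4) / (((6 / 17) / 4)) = -119/6 = -19.83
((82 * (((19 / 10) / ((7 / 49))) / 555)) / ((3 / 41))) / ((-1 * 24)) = -223573/199800 = -1.12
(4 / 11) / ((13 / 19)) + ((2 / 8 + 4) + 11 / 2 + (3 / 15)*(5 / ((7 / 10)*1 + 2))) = 164507/15444 = 10.65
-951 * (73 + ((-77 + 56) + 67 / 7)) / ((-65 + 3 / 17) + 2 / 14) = 6967977/7697 = 905.28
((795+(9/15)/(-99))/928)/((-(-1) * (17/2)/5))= 65587/130152 = 0.50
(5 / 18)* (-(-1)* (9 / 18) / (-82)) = -5/2952 = 0.00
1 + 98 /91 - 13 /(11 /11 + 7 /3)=-237/130 = -1.82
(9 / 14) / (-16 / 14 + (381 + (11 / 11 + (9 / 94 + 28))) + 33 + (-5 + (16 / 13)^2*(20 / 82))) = 976989/664625305 = 0.00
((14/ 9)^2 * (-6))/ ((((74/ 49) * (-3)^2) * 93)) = -9604/836163 = -0.01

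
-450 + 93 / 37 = -16557/37 = -447.49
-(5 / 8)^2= -25/64 = -0.39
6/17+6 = 108/17 = 6.35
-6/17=-0.35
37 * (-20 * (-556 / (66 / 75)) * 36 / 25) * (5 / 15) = 2468640/11 = 224421.82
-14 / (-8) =7/4 = 1.75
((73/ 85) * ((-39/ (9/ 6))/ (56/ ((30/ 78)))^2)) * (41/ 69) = -14965/23910432 = 0.00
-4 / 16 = -1/4 = -0.25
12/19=0.63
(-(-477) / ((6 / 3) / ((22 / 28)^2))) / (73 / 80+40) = 192390/53459 = 3.60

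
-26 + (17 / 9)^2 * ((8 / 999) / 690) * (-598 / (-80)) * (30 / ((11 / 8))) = -115684114/4450545 = -25.99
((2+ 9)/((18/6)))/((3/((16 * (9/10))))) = 88/5 = 17.60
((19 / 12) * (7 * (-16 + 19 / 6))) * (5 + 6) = -112651/72 = -1564.60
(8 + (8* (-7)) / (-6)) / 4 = 4.33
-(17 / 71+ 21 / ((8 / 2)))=-1559/284 = -5.49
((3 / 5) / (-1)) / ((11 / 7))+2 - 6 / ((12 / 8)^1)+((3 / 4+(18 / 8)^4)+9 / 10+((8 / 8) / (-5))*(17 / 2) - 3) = 56875/2816 = 20.20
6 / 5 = 1.20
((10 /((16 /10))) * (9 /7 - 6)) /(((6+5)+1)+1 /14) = -825/338 = -2.44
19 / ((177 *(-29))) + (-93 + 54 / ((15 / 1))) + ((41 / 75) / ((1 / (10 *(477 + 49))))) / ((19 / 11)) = 256063666/162545 = 1575.34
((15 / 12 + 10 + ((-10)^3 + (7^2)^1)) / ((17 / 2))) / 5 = -3759/170 = -22.11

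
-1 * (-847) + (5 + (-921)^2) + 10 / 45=7641839/9 = 849093.22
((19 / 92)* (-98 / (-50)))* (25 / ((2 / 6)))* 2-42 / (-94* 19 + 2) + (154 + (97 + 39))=7195801/20516 = 350.74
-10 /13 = -0.77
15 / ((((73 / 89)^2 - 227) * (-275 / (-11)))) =-23763/8963690 = 0.00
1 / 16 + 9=145/16 = 9.06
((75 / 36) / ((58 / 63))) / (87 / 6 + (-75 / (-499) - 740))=-261975/83972284 = 0.00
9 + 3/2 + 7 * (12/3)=77/2 = 38.50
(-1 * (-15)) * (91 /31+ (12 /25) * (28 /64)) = 29253/620 = 47.18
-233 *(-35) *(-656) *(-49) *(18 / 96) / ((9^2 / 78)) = 425968270/9 = 47329807.78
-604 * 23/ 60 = -3473/15 = -231.53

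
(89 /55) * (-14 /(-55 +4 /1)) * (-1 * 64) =-79744/2805 = -28.43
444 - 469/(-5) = 2689/5 = 537.80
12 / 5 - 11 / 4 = -7/20 = -0.35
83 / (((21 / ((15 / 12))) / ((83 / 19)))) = 34445/1596 = 21.58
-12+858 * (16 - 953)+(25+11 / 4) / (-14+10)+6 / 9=-38590285/48 = -803964.27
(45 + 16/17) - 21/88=68371/1496 = 45.70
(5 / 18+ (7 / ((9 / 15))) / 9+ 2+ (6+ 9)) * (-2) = -1003/27 = -37.15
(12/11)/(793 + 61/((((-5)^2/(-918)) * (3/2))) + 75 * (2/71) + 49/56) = -56800/36305687 = 0.00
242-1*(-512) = 754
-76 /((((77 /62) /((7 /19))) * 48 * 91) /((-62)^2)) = -59582/3003 = -19.84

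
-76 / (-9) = 76/9 = 8.44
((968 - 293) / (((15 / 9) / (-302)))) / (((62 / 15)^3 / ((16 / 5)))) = -165118500/29791 = -5542.56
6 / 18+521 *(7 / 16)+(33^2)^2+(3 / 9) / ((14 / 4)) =132848729/112 = 1186149.37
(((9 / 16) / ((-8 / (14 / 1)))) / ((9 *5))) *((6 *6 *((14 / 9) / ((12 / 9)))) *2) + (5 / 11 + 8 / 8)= -337/880 = -0.38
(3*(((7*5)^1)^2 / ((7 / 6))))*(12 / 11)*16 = 604800/11 = 54981.82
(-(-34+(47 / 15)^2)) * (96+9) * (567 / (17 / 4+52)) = 3199308/125 = 25594.46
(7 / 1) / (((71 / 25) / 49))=8575/71 = 120.77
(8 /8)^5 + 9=10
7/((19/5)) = 35/19 = 1.84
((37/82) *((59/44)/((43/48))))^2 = 171557604/376088449 = 0.46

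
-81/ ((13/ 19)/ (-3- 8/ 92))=109269/299 = 365.45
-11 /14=-0.79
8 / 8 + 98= 99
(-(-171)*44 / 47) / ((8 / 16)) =15048/47 = 320.17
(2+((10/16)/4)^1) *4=69/8 = 8.62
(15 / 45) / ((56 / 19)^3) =6859/526848 = 0.01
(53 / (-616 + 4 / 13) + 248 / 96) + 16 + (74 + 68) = 321155/2001 = 160.50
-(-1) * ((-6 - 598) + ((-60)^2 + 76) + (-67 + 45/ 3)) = 3020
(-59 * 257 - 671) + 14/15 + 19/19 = -237481/15 = -15832.07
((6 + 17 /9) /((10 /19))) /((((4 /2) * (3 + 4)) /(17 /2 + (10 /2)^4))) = 244169/360 = 678.25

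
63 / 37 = 1.70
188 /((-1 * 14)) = -94/7 = -13.43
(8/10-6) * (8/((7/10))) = -416/7 = -59.43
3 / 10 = 0.30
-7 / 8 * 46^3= -85169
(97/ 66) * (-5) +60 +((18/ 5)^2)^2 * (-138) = -953949533/41250 = -23126.05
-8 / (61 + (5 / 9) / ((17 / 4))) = -1224/9353 = -0.13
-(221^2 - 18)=-48823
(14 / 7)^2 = 4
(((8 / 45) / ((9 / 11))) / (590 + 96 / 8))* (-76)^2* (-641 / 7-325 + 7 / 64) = -148177865/170667 = -868.23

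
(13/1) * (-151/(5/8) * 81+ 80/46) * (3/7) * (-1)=12537408/115 = 109020.94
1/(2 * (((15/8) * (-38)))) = -2/285 = -0.01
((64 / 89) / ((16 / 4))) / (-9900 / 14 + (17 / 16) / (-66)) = -118272/465231391 = 0.00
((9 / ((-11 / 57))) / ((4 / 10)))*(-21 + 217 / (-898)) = 2476.58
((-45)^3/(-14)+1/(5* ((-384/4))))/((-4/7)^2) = 153089951/7680 = 19933.59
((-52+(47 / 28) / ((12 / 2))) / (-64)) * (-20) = -43445/2688 = -16.16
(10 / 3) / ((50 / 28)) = 28/15 = 1.87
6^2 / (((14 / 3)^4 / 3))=2187/9604 = 0.23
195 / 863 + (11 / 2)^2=105203/3452 = 30.48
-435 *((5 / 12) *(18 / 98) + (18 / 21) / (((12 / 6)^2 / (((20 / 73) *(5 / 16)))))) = -1181025/28616 = -41.27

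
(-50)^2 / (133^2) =2500/17689 = 0.14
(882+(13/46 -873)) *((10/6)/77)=0.20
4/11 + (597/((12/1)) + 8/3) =52.78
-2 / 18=-1/9 = -0.11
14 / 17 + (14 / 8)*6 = 385/34 = 11.32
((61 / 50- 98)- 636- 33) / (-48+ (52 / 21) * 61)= -804069/108200 = -7.43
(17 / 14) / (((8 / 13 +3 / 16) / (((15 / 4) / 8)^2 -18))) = -574821/21376 = -26.89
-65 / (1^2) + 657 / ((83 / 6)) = -17.51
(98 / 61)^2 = 9604/3721 = 2.58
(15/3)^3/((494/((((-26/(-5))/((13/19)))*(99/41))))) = 2475/533 = 4.64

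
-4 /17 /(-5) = 4/85 = 0.05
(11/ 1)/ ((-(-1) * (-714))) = -11/714 = -0.02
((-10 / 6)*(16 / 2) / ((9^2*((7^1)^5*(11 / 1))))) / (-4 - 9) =40/584026443 = 0.00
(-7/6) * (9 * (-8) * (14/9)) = 392/3 = 130.67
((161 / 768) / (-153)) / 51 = -161/5992704 = 0.00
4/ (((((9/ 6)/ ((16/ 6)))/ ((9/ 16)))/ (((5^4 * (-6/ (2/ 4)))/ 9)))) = -10000/3 = -3333.33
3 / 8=0.38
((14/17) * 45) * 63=39690/17 = 2334.71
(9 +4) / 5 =13/5 = 2.60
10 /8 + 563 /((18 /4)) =4549/36 = 126.36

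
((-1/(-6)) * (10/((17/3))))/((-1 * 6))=-5/102 = -0.05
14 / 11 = 1.27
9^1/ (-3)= -3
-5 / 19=-0.26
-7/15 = -0.47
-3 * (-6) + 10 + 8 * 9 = 100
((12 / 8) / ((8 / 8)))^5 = 243/32 = 7.59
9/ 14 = 0.64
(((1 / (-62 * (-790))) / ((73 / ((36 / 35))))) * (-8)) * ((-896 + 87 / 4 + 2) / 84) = 10467/438003650 = 0.00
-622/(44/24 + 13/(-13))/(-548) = 933/685 = 1.36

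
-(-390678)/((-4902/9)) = -30843/43 = -717.28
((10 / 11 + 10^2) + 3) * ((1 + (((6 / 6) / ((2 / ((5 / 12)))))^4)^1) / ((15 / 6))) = 42214927/1013760 = 41.64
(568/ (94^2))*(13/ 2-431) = -60279/2209 = -27.29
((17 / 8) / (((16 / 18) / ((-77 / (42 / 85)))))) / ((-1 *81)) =15895/3456 = 4.60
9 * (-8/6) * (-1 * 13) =156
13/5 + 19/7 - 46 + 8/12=-4202/105 = -40.02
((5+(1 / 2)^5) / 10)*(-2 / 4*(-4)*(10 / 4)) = 161/64 = 2.52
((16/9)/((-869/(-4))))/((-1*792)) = -8/774279 = 0.00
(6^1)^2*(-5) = -180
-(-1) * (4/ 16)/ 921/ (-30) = -1/110520 = 0.00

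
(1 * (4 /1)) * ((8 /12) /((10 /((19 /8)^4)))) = 130321/15360 = 8.48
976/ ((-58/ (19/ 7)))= -9272/203 = -45.67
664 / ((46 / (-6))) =-1992/23 = -86.61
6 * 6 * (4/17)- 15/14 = 1761/238 = 7.40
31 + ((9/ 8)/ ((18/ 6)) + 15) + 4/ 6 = 1129/24 = 47.04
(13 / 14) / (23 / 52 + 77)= 338/28189 = 0.01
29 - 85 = -56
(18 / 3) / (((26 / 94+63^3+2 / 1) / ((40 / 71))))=2820/208603609 = 0.00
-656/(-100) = 164/25 = 6.56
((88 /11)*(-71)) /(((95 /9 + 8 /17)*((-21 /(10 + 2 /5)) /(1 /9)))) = 502112/177135 = 2.83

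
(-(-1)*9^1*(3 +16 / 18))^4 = 1500625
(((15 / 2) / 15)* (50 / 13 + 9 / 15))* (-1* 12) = -1734/65 = -26.68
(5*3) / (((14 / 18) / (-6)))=-810/7 = -115.71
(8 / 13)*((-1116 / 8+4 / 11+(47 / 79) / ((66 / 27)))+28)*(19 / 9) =-4882544/33891 = -144.07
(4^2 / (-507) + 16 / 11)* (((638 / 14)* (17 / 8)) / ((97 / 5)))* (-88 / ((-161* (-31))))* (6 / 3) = -13882880/55424733 = -0.25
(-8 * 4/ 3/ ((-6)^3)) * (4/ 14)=8/567 = 0.01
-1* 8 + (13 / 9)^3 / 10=-56123/7290 = -7.70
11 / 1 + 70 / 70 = 12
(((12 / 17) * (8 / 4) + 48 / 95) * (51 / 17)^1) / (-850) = -4644/686375 = -0.01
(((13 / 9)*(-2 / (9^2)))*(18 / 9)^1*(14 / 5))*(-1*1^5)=728/3645 = 0.20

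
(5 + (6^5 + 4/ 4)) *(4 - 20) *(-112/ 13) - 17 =13945123/13 = 1072701.77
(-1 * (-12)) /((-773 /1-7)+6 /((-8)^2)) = -128/8319 = -0.02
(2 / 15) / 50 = 1/375 = 0.00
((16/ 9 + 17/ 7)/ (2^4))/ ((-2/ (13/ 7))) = -3445/14112 = -0.24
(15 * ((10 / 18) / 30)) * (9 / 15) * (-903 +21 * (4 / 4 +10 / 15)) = -434/3 = -144.67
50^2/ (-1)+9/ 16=-39991/16 = -2499.44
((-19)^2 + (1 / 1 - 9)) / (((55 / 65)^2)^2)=10082033/14641 = 688.62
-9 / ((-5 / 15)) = 27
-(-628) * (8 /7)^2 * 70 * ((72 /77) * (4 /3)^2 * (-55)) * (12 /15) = -205783040/49 = -4199653.88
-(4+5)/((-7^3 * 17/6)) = 54/5831 = 0.01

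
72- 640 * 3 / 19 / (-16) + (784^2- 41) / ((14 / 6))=35043471/133 = 263484.74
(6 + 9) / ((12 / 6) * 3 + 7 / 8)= 24/11 = 2.18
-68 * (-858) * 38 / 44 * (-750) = -37791000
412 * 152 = 62624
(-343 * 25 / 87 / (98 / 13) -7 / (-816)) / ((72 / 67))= -20716199/1703808 = -12.16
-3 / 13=-0.23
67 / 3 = 22.33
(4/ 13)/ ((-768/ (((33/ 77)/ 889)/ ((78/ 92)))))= -23/100961952 = 0.00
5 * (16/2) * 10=400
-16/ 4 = -4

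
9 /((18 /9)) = 9/2 = 4.50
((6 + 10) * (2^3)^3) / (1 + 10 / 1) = 8192/11 = 744.73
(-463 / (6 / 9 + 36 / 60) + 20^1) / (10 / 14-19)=45955/2432 = 18.90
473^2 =223729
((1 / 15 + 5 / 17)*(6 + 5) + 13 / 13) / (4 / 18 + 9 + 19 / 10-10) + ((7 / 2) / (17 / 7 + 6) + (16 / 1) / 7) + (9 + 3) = 27128783/1418242 = 19.13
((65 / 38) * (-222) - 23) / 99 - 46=-94178/1881 = -50.07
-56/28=-2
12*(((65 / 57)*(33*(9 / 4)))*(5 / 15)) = 6435/19 = 338.68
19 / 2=9.50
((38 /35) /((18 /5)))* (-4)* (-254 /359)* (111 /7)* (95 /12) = 16963390/158319 = 107.15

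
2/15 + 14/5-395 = -5881/15 = -392.07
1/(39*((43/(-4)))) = -4/1677 = 0.00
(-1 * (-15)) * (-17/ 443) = -0.58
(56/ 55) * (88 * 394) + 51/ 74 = 13062143/370 = 35303.09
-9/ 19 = -0.47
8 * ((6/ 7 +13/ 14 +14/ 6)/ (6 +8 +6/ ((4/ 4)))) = 173/105 = 1.65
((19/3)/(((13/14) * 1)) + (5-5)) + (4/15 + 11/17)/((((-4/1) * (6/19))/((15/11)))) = 340385/58344 = 5.83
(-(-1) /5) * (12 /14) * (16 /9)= 32/105 = 0.30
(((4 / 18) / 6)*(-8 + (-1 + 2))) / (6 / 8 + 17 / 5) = -0.06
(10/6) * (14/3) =70/9 = 7.78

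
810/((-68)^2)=405/2312 = 0.18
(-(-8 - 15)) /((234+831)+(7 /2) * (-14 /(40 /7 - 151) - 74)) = 23391/820045 = 0.03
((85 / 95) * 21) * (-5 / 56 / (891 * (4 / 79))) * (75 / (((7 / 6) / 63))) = -503625/3344 = -150.61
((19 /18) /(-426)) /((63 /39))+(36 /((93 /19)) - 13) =-28187557/4991868 = -5.65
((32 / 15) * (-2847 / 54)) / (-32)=949/270 = 3.51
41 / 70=0.59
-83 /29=-2.86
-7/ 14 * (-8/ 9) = 4/9 = 0.44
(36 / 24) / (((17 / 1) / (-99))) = -297/34 = -8.74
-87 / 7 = -12.43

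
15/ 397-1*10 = -3955/397 = -9.96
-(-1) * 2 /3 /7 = 2/21 = 0.10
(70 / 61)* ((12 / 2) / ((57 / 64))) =8960/1159 = 7.73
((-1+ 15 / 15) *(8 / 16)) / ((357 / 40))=0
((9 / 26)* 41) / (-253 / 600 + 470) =110700/3662711 = 0.03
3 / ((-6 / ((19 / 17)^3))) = -0.70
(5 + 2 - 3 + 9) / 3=13/3 = 4.33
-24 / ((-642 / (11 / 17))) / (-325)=-44/591175 = 0.00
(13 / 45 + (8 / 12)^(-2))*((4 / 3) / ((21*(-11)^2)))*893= 1.19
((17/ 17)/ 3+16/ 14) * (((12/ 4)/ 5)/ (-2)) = -31/70 = -0.44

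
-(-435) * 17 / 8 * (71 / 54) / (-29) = -6035/144 = -41.91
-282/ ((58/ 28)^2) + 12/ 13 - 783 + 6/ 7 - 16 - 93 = -73159162/76531 = -955.94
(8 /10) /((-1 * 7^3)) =-4/1715 = 0.00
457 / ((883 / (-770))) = -351890/883 = -398.52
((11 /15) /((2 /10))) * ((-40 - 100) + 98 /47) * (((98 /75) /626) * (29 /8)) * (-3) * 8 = 101320142/1103325 = 91.83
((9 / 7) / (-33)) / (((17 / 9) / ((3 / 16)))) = -81/20944 = 0.00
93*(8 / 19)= 744/19 = 39.16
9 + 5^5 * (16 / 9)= 50081/9 = 5564.56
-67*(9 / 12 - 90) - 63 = 23667/4 = 5916.75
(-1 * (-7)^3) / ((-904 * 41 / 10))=-1715/18532 = -0.09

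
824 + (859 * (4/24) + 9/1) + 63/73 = 427939/438 = 977.03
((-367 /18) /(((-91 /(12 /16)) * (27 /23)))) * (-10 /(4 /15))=-211025/39312 = -5.37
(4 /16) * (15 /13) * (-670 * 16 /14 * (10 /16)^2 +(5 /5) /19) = -2386455/27664 = -86.27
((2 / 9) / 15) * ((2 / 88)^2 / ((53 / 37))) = 37/6926040 = 0.00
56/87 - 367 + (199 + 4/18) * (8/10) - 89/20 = -1103657/5220 = -211.43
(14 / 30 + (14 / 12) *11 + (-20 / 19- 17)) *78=-35217/95 = -370.71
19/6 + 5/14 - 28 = -514/21 = -24.48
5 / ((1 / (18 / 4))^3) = 3645/8 = 455.62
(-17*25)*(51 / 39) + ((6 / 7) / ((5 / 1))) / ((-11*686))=-954097414/1716715 = -555.77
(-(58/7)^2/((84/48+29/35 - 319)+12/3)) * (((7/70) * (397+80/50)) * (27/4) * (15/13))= 271530306/3980249 = 68.22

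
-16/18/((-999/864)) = 256/333 = 0.77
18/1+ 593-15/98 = 59863/98 = 610.85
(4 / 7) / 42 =2/147 = 0.01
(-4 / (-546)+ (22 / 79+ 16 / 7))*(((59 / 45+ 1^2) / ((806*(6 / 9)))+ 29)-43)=-72186736/2005731 = -35.99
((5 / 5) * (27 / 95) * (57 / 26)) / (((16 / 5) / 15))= 1215/416 = 2.92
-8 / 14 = -4/7 = -0.57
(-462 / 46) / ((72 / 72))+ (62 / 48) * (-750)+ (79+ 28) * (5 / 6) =-889.63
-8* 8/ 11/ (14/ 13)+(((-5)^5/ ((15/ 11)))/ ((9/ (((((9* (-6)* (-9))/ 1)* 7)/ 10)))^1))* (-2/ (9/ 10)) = 14822084/77 = 192494.60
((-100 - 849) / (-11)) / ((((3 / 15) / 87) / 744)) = 307134360/11 = 27921305.45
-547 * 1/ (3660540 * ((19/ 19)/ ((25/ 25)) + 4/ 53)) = -28991/208650780 = 0.00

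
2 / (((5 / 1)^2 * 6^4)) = 1/16200 = 0.00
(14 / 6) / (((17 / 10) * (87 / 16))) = 1120/4437 = 0.25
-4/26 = -2/13 = -0.15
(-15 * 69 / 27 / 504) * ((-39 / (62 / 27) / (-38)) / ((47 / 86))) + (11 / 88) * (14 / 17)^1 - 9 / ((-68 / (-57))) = -395491279/52708432 = -7.50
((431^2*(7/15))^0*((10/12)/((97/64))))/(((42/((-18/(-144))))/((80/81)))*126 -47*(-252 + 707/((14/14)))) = 800/31253691 = 0.00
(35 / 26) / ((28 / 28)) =35/26 = 1.35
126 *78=9828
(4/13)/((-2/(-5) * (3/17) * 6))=85/117 = 0.73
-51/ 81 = -17/27 = -0.63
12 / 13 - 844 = -10960/13 = -843.08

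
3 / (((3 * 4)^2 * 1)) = 1/48 = 0.02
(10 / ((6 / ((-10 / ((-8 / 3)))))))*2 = 25/2 = 12.50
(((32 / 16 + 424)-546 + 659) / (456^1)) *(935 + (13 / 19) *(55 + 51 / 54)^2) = 537255257/147744 = 3636.39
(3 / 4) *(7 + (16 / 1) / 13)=321/52 = 6.17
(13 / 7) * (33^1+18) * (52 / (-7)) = -34476/49 = -703.59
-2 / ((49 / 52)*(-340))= 26/4165 = 0.01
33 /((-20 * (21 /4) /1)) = -11/35 = -0.31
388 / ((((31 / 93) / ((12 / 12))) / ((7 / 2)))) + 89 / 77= 313787/77 = 4075.16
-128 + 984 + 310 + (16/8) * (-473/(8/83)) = -34595/4 = -8648.75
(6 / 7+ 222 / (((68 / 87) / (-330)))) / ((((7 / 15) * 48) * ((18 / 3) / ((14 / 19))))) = -18589555/36176 = -513.86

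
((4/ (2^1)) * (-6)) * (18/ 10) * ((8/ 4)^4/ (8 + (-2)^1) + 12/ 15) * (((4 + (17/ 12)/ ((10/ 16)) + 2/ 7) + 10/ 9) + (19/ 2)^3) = -56677322/875 = -64774.08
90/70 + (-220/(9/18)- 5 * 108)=-6851/7 = -978.71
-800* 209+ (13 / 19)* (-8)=-167205.47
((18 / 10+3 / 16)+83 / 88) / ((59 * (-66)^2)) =2579/226163520 = 0.00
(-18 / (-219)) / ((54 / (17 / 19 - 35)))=-72/1387 = -0.05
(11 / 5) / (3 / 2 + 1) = 22/25 = 0.88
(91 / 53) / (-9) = -91/477 = -0.19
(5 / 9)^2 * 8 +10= 1010/81 = 12.47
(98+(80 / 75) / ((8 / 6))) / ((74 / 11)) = 2717/185 = 14.69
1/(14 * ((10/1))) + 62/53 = 8733/7420 = 1.18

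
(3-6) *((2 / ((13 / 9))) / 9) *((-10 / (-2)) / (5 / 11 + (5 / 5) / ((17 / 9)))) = -2.35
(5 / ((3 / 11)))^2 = 3025/9 = 336.11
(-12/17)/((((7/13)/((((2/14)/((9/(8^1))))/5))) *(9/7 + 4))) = -416/66045 = -0.01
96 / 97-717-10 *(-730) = 638647/97 = 6583.99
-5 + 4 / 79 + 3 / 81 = -10478/2133 = -4.91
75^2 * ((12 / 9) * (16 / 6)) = 20000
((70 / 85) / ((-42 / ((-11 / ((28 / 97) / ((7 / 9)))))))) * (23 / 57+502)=30555679/104652 = 291.97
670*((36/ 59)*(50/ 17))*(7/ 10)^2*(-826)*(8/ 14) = -278089.41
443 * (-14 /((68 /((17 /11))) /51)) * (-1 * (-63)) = -452886.95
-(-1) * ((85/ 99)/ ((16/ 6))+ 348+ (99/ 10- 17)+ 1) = 451733/1320 = 342.22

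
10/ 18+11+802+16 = 7466/9 = 829.56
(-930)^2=864900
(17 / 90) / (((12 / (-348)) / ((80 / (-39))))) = 3944/351 = 11.24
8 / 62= 4/31 = 0.13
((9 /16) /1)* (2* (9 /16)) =81/128 = 0.63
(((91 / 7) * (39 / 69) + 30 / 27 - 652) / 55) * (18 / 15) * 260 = -13854152/3795 = -3650.63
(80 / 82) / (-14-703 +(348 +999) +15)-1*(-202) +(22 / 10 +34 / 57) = 102901781/502455 = 204.80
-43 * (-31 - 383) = 17802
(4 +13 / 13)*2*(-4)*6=-240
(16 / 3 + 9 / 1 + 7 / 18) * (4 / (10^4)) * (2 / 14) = 53/63000 = 0.00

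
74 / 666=1/9 = 0.11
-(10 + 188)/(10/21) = -2079/5 = -415.80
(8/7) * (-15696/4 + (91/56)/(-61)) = -4484.60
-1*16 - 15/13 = -223/13 = -17.15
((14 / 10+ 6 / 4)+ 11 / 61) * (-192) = -180384/305 = -591.42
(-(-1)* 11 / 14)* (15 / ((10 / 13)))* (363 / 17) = 155727/476 = 327.16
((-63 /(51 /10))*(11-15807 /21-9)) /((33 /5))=262750/187 = 1405.08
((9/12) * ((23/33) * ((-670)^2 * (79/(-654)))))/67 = -3043475/7194 = -423.06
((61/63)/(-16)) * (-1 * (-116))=-1769/252 = -7.02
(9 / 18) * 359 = 359/2 = 179.50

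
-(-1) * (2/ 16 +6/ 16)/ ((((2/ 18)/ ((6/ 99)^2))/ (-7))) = -14/121 = -0.12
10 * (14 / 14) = 10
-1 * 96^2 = -9216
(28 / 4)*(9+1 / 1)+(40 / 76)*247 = 200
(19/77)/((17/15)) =285/1309 = 0.22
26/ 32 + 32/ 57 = 1253/912 = 1.37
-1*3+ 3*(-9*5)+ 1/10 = -1379/10 = -137.90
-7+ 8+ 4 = 5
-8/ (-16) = 1/2 = 0.50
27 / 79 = 0.34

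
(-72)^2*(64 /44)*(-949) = -78713856/11 = -7155805.09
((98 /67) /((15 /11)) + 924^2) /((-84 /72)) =-245155988/335 = -731808.92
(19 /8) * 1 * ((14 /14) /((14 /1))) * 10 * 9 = 855/56 = 15.27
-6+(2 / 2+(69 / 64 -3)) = -443/64 = -6.92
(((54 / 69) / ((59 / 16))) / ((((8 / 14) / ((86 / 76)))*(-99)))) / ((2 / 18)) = -10836/283613 = -0.04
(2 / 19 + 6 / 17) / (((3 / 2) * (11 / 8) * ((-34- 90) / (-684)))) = 7104/5797 = 1.23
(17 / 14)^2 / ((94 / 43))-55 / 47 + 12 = 211955/18424 = 11.50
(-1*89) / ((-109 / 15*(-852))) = -445/30956 = -0.01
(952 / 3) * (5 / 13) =4760/39 = 122.05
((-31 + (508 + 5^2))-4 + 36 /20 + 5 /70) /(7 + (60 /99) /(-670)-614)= -77365101/93945530 = -0.82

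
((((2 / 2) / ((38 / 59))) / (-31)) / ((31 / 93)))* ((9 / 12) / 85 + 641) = -38575911/400520 = -96.31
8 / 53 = 0.15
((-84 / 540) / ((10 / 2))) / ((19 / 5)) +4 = 3413/855 = 3.99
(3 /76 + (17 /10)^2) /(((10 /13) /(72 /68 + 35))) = 22177727/161500 = 137.32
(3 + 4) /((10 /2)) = 1.40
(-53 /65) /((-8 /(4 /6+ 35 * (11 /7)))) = 8851/1560 = 5.67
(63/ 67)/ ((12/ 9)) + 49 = 13321/268 = 49.71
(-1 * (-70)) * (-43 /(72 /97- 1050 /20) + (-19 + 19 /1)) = 583940/10041 = 58.16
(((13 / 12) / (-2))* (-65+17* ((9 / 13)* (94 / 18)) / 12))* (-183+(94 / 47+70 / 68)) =-57157579/9792 = -5837.17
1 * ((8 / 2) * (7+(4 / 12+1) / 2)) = 92/3 = 30.67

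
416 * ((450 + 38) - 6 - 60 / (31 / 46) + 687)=13927264/31 = 449266.58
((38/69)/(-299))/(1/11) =-418/20631 = -0.02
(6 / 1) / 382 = 0.02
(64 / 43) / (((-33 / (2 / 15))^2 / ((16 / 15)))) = 4096/158041125 = 0.00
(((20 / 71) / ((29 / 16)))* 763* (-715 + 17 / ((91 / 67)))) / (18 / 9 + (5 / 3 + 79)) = -836152080/829777 = -1007.68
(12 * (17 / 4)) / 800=51/800 = 0.06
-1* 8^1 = -8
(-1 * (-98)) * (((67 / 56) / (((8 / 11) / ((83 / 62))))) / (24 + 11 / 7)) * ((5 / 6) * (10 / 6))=74934475/6392448 = 11.72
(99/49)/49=99/2401 = 0.04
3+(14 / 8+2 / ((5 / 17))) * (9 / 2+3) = 537/8 = 67.12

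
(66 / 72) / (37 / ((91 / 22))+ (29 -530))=-1001/537324 = 0.00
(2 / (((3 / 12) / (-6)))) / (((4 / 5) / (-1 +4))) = -180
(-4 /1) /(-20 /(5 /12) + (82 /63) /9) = 1134/13567 = 0.08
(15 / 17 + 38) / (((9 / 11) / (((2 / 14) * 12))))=29084/357 = 81.47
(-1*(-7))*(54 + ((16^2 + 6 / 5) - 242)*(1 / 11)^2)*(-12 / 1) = -2750664/605 = -4546.55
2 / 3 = 0.67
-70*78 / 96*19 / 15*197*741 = -84131411/8 = -10516426.38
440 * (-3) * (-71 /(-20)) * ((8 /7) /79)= -37488/553 = -67.79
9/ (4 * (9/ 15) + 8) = 45/52 = 0.87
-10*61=-610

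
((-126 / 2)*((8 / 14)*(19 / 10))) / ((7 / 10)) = -684/7 = -97.71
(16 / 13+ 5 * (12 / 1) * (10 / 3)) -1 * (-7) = 2707/13 = 208.23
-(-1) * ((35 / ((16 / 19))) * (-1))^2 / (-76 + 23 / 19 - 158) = -8402275/1132288 = -7.42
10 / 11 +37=417/11 = 37.91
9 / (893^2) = 9/797449 = 0.00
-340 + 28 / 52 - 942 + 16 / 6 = -49873/39 = -1278.79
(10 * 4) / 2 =20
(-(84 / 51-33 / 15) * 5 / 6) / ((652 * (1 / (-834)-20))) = -6533/184892204 = 0.00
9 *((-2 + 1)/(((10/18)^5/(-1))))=531441/3125 = 170.06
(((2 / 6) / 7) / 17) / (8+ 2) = 1/3570 = 0.00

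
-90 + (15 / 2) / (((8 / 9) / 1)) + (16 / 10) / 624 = -81.56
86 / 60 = 43/30 = 1.43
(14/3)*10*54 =2520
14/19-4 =-62/19 = -3.26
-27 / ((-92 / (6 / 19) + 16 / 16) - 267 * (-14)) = -81/10343 = -0.01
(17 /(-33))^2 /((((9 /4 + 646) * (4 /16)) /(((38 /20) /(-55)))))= -43928/776538675 = 0.00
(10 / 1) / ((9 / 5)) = 50/9 = 5.56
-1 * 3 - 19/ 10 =-49/10 = -4.90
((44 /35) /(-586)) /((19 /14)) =-44/27835 = 0.00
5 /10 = 1/2 = 0.50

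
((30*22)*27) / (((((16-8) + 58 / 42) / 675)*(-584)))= -63149625/28762 = -2195.59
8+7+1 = 16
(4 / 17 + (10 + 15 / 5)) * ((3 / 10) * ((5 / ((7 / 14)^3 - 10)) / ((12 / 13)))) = -2925/1343 = -2.18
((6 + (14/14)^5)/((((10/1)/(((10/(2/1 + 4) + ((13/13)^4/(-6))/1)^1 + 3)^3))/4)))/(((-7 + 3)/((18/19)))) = -45927/760 = -60.43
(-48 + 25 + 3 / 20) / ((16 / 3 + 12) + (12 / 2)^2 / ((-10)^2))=-6855/5308 = -1.29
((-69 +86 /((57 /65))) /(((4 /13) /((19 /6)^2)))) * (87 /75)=11869091/10800 = 1098.99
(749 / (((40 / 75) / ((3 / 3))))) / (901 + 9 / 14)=78645/50492 = 1.56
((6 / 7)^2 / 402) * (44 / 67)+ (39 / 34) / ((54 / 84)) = 20029915/11218011 = 1.79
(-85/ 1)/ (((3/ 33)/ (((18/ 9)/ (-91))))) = 1870/91 = 20.55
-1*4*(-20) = 80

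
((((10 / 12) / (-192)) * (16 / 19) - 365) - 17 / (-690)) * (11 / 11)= -57418499/157320 = -364.98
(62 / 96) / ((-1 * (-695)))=31/33360 = 0.00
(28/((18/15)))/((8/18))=105/2 = 52.50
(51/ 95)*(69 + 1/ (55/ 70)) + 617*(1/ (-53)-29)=-989559151/55385 = -17866.92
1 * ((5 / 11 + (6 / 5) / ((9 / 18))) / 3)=157/165 = 0.95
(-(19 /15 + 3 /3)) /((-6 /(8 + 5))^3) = 37349/1620 = 23.05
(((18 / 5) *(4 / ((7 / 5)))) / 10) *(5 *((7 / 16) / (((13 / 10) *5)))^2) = 63/2704 = 0.02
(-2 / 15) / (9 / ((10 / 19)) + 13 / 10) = -1/138 = -0.01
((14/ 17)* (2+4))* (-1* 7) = -588/17 = -34.59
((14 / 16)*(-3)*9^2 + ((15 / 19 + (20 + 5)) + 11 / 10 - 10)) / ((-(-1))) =-148759/760 = -195.74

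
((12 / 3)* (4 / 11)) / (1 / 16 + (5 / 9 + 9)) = 2304/15235 = 0.15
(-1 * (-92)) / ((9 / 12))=368/3 = 122.67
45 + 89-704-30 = -600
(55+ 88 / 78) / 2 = 2189/78 = 28.06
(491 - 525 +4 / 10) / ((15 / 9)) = -504/25 = -20.16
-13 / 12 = -1.08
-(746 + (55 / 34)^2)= -865401/1156 = -748.62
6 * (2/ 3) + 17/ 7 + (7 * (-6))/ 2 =-102/7 = -14.57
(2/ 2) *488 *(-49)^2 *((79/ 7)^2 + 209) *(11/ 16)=270955839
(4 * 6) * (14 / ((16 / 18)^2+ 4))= 6804/97 = 70.14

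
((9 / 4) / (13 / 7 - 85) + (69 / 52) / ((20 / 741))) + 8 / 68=6497467/131920 = 49.25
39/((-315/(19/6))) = -247/630 = -0.39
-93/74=-1.26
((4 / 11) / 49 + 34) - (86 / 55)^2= 4678346/148225 = 31.56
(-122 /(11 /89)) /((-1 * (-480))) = -5429/2640 = -2.06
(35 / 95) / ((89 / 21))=147/1691 = 0.09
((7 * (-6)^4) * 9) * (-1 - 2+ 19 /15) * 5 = -707616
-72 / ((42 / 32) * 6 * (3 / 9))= -192/7 = -27.43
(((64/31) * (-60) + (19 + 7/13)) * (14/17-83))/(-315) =-58738262/2158065 = -27.22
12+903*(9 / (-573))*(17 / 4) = -36885/764 = -48.28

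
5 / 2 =2.50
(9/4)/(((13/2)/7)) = 63/26 = 2.42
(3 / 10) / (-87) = -1/290 = 0.00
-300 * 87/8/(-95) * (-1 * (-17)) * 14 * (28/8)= 1087065/38 = 28606.97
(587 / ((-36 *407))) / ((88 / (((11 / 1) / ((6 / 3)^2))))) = -587/468864 = 0.00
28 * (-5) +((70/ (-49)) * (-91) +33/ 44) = -37/4 = -9.25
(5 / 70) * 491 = 491/14 = 35.07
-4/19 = -0.21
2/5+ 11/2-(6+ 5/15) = -13/30 = -0.43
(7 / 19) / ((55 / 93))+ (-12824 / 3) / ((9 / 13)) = -6173.90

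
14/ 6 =7/3 = 2.33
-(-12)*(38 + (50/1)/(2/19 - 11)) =27664/69 = 400.93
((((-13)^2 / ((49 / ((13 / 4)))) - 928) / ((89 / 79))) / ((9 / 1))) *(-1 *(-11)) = -584837/588 = -994.62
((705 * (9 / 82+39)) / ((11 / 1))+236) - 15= 2460277/902 = 2727.58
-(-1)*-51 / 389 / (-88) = 51/34232 = 0.00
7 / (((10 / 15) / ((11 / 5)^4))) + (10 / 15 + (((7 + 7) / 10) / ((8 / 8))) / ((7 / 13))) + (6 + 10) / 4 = 949633/3750 = 253.24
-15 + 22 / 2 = -4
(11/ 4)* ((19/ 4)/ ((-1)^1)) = -209/16 = -13.06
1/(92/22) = 11/46 = 0.24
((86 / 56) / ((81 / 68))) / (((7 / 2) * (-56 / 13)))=-9503/111132 = -0.09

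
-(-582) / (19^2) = 582/361 = 1.61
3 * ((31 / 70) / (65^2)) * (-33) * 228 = -349866/147875 = -2.37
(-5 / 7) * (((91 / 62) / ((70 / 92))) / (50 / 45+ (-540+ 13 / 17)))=45747/17866261 = 0.00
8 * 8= 64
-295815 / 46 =-6430.76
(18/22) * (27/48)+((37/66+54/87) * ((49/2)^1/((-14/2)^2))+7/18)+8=9.44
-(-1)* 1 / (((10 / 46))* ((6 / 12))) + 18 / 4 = 137/10 = 13.70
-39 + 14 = -25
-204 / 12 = -17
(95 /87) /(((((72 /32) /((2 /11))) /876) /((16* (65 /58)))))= 115398400/83259 = 1386.02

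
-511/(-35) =73/5 = 14.60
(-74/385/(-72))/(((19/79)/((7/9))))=2923/338580 = 0.01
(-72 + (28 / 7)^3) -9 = -17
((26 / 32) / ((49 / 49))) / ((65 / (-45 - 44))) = -89/80 = -1.11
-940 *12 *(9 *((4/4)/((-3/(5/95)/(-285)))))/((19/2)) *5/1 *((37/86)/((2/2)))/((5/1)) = -18781200/817 = -22988.00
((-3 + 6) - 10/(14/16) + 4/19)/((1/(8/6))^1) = -4372/399 = -10.96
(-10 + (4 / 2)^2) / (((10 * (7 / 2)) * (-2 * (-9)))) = -1/105 = -0.01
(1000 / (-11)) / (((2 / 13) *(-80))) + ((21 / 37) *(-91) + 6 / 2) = -67175/1628 = -41.26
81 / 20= 4.05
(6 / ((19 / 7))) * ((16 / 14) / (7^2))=48/931 = 0.05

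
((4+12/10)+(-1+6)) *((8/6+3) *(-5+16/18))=-8177/45 = -181.71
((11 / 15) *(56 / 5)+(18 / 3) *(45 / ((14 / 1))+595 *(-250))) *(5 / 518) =-468548063/54390 = -8614.60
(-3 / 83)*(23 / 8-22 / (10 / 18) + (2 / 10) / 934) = 1.33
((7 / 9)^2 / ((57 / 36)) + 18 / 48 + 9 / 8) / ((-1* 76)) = -1931/77976 = -0.02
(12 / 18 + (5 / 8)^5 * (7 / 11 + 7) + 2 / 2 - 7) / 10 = -1244917/2703360 = -0.46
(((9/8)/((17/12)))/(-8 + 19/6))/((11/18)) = -1458/5423 = -0.27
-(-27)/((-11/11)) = -27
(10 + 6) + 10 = 26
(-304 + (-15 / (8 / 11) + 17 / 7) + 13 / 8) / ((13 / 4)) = -98.64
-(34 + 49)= -83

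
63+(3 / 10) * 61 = 813/10 = 81.30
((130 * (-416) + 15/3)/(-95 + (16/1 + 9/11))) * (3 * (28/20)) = 499653/172 = 2904.96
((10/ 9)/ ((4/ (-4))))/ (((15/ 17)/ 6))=-68/9 = -7.56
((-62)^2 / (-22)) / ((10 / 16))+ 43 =-13011/55 = -236.56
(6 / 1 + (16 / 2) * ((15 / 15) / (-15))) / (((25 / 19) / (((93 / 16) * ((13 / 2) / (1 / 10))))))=313937/200 = 1569.68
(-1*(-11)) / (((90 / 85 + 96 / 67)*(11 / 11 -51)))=-1139/12900 = -0.09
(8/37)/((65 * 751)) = 8/1806155 = 0.00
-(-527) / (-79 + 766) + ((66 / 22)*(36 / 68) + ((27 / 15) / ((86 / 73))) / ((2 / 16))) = 36606632/2510985 = 14.58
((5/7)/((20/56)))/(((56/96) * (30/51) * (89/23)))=1.51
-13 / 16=-0.81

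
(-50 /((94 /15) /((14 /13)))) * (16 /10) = -8400/611 = -13.75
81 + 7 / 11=898/11 = 81.64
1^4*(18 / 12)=3/2 = 1.50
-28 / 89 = -0.31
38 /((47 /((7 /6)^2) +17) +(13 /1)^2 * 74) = 1862/615319 = 0.00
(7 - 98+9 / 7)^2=394384/49 = 8048.65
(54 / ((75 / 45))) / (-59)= -0.55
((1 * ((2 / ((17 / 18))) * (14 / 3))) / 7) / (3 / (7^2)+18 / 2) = 98/629 = 0.16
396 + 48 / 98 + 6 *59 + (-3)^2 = 37215/49 = 759.49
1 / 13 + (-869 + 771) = -1273/13 = -97.92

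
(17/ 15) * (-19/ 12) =-1.79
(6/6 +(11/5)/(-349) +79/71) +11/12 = 4494473/1486740 = 3.02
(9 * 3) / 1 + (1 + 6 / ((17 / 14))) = 560/17 = 32.94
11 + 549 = 560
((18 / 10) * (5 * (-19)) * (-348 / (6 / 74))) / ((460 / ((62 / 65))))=11375946/7475 = 1521.87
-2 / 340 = -1/170 = -0.01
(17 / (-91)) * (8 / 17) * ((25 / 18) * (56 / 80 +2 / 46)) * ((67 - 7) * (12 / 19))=-7200/2093 = -3.44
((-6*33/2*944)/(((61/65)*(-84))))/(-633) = -168740/90097 = -1.87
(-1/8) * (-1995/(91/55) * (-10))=-78375/52 = -1507.21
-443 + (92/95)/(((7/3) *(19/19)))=-294319/665 = -442.58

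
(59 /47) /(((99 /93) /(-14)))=-25606/1551 = -16.51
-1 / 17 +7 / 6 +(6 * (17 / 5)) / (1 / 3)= 31777/510 = 62.31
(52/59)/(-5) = -52/295 = -0.18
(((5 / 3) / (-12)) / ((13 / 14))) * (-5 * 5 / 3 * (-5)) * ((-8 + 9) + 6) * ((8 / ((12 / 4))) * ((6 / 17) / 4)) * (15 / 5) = -30.79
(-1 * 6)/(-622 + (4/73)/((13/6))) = 2847/295127 = 0.01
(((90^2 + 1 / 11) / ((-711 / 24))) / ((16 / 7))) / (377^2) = -623707/741060606 = 0.00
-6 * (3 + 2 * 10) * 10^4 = -1380000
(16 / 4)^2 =16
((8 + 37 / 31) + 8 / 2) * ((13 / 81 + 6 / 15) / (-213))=-92843/2674215 = -0.03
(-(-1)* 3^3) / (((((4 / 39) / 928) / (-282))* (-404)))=17222868/101 = 170523.45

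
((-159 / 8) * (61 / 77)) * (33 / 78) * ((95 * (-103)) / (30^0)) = 94904715/1456 = 65181.81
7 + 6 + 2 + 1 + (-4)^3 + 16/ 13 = -608/13 = -46.77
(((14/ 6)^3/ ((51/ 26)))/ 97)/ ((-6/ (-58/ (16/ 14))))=905177/1602828 = 0.56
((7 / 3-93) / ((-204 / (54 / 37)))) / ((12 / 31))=62/37 = 1.68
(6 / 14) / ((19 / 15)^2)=675/2527 = 0.27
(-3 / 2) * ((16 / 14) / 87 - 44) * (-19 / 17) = -254486/3451 = -73.74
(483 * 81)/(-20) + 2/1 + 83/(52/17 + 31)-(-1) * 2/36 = -67800581/34740 = -1951.66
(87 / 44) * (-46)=-2001/22 = -90.95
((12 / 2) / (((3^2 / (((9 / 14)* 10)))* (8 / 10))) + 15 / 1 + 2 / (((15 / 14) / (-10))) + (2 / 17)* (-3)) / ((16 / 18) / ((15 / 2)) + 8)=42975/260848 = 0.16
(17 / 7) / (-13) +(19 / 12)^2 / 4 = 0.44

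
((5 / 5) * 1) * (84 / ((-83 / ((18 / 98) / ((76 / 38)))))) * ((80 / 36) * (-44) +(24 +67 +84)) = -4170/581 = -7.18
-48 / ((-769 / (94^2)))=424128/769 = 551.53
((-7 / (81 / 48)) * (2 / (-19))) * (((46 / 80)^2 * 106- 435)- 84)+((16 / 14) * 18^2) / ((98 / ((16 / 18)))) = -48147577/231525 = -207.96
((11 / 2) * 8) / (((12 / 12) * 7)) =44/7 = 6.29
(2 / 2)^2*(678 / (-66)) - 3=-146/11 = -13.27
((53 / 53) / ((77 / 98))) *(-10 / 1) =-140/11 = -12.73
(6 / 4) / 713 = 3/1426 = 0.00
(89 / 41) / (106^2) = 89/460676 = 0.00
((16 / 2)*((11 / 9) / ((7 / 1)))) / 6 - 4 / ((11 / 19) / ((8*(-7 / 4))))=201580/2079 = 96.96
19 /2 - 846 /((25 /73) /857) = -105852737/50 = -2117054.74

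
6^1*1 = 6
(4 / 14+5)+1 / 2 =81/14 = 5.79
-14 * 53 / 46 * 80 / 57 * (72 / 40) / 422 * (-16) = 1.55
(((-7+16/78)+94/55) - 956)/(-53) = 18.13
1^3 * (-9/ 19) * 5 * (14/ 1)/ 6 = -105/19 = -5.53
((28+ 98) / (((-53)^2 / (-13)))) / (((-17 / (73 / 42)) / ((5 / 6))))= 4745/95506 = 0.05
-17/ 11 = -1.55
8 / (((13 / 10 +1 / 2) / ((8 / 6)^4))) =10240/729 = 14.05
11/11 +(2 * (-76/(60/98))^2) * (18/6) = 6934163/75 = 92455.51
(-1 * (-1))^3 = 1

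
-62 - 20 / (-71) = -4382/71 = -61.72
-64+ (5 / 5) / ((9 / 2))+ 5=-529/9 = -58.78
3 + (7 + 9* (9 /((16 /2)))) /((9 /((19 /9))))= 4547/648 = 7.02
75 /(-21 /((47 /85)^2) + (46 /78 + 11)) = -1.31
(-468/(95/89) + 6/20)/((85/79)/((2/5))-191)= 6576513/2826535 = 2.33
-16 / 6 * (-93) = 248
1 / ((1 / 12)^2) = 144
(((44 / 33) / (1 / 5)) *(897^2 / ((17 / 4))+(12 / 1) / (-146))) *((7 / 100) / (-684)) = -274103347/2122110 = -129.17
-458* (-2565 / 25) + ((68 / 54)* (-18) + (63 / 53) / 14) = 74679467/1590 = 46968.22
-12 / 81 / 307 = -4/8289 = 0.00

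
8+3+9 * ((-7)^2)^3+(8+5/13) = 1058860.38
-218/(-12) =109/6 = 18.17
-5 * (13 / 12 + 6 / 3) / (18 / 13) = -2405/216 = -11.13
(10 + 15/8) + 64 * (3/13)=2771/104 = 26.64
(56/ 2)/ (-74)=-14/37 = -0.38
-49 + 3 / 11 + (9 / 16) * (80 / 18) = -1017/22 = -46.23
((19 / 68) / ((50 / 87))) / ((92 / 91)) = 150423/312800 = 0.48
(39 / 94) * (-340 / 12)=-11.76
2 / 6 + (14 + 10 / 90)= 130/9 = 14.44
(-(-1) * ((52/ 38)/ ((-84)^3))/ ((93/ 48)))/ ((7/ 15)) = -65/25455402 = 0.00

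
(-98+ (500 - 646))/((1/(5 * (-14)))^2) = -1195600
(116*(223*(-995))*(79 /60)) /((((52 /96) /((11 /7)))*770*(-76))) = 101667707/60515 = 1680.04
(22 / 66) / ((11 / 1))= 1/33 = 0.03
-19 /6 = -3.17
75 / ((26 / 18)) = 675/13 = 51.92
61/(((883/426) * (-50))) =-12993/22075 = -0.59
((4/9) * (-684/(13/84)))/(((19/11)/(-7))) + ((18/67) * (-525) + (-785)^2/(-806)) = 380985377/54002 = 7055.02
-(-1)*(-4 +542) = 538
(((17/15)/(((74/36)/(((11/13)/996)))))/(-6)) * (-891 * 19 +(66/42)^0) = 791384/598845 = 1.32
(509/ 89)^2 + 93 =125.71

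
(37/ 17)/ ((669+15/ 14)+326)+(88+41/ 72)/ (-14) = -215891623/34137360 = -6.32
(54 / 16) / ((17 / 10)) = 135/68 = 1.99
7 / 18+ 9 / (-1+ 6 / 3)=169/18 = 9.39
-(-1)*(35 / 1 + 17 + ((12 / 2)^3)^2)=46708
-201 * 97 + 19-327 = -19805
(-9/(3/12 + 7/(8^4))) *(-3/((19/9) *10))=497664/97945 = 5.08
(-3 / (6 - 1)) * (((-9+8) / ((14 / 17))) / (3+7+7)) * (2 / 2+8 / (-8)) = 0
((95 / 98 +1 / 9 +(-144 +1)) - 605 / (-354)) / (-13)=3648136/338247 = 10.79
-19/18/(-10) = 19/180 = 0.11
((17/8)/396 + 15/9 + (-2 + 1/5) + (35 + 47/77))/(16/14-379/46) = -90488693/18097200 = -5.00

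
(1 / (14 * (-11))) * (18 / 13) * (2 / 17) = -18/17017 = 0.00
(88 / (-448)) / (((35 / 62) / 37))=-12617/980 = -12.87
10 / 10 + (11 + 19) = 31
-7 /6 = -1.17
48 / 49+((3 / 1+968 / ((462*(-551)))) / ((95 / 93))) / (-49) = 16513181/17954335 = 0.92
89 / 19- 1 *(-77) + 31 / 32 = 50253/608 = 82.65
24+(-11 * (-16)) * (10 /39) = 69.13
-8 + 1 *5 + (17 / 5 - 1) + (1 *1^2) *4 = 17/5 = 3.40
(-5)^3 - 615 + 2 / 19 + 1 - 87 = -15692/19 = -825.89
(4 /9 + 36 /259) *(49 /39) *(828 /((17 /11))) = 566720/1443 = 392.74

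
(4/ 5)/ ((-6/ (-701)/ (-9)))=-4206/5 = -841.20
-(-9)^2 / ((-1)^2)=-81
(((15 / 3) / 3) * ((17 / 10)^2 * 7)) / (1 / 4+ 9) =2023/555 = 3.65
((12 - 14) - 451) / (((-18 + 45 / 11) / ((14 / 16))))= 11627/408 = 28.50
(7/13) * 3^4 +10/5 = 593/13 = 45.62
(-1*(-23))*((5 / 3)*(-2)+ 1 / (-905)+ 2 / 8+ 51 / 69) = -585811/10860 = -53.94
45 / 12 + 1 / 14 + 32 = 35.82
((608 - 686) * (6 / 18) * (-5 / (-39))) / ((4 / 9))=-15/2 = -7.50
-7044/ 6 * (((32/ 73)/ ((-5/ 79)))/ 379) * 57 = 169168704/138335 = 1222.89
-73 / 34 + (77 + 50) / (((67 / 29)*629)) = -173601/84286 = -2.06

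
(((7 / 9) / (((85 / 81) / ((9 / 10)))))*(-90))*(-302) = 1541106/85 = 18130.66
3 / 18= 1/6 = 0.17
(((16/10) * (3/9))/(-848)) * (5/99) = -1/31482 = 0.00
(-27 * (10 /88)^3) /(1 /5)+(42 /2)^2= 37549269/85184 = 440.80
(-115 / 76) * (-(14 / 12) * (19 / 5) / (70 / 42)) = 161/40 = 4.02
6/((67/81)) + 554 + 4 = 37872/67 = 565.25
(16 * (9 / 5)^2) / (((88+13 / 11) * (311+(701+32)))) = 44/79025 = 0.00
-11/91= -0.12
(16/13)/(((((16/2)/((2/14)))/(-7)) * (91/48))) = -96/1183 = -0.08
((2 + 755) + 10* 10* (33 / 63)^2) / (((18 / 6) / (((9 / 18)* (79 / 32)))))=27329023/84672 = 322.76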